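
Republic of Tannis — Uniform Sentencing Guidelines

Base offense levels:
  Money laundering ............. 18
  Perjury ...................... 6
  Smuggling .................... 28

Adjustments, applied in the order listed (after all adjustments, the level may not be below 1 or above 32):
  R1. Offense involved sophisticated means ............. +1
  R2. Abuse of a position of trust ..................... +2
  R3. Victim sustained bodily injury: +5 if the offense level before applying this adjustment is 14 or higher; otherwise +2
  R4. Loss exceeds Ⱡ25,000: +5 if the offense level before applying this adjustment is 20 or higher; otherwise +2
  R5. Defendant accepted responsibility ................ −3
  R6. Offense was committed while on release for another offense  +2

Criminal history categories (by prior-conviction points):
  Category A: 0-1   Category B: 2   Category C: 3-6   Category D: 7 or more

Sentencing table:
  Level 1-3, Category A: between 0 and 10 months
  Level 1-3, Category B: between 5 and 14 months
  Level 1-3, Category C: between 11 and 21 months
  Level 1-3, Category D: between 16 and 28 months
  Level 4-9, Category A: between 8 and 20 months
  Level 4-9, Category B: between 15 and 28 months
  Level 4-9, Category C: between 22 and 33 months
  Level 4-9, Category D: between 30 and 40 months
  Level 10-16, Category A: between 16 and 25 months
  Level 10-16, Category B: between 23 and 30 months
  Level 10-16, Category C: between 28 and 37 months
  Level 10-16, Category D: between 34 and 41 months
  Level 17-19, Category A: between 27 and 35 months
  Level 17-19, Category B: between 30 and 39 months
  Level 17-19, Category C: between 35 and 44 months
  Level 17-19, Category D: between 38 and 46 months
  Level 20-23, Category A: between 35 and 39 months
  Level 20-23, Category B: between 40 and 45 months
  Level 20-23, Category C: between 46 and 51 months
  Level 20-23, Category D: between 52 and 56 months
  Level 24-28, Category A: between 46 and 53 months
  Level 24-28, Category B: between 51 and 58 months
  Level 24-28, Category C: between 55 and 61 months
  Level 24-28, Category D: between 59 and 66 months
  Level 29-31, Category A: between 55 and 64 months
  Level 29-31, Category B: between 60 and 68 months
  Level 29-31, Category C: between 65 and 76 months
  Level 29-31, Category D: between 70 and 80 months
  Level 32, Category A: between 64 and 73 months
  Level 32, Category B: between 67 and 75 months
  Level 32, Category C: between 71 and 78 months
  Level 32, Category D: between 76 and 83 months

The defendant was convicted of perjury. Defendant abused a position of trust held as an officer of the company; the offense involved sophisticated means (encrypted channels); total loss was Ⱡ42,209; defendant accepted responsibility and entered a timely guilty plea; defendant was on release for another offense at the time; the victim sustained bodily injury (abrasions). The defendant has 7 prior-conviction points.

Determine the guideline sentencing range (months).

Base offense level for perjury: 6.
R1 applies: 6 + 1 = 7.
R2 applies: 7 + 2 = 9.
R3 applies (level before this adjustment is 9 < 14, so +2): 9 + 2 = 11.
R4 applies (level before this adjustment is 11 < 20, so +2): 11 + 2 = 13.
R5 applies: 13 − 3 = 10.
R6 applies: 10 + 2 = 12.
Final offense level: 12.
Criminal history: 7 prior points → Category D (7+).
Level 12 falls in the 10-16 band.
Grid: Level 10-16 × Category D = 34-41 months.

34-41 months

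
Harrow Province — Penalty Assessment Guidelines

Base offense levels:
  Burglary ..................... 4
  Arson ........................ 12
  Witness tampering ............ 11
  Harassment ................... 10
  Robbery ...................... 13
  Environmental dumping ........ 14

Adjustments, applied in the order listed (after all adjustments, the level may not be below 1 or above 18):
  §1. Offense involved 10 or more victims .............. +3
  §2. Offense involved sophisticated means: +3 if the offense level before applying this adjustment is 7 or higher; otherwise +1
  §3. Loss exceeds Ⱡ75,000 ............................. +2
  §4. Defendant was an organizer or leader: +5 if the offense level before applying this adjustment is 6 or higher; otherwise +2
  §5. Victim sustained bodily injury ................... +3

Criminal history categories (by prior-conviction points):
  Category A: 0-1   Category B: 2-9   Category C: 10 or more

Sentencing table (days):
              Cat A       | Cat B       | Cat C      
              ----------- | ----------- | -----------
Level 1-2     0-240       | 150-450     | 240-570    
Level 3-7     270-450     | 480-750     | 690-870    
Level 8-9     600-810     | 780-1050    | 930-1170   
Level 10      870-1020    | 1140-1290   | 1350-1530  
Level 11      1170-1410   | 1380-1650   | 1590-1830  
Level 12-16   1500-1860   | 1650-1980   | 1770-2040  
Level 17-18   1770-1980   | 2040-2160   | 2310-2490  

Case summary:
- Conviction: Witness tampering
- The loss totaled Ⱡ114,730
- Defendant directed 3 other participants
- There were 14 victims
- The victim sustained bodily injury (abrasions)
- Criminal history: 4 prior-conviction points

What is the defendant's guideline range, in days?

Base offense level for witness tampering: 11.
§1 applies: 11 + 3 = 14.
§2 does not apply.
§3 applies: 14 + 2 = 16.
§4 applies (level before this adjustment is 16 ≥ 6, so +5): 16 + 5 = 21.
§5 applies: 21 + 3 = 24.
Level 24 exceeds the maximum of 18; capped at 18.
Final offense level: 18.
Criminal history: 4 prior points → Category B (2-9).
Level 18 falls in the 17-18 band.
Grid: Level 17-18 × Category B = 2040-2160 days.

2040-2160 days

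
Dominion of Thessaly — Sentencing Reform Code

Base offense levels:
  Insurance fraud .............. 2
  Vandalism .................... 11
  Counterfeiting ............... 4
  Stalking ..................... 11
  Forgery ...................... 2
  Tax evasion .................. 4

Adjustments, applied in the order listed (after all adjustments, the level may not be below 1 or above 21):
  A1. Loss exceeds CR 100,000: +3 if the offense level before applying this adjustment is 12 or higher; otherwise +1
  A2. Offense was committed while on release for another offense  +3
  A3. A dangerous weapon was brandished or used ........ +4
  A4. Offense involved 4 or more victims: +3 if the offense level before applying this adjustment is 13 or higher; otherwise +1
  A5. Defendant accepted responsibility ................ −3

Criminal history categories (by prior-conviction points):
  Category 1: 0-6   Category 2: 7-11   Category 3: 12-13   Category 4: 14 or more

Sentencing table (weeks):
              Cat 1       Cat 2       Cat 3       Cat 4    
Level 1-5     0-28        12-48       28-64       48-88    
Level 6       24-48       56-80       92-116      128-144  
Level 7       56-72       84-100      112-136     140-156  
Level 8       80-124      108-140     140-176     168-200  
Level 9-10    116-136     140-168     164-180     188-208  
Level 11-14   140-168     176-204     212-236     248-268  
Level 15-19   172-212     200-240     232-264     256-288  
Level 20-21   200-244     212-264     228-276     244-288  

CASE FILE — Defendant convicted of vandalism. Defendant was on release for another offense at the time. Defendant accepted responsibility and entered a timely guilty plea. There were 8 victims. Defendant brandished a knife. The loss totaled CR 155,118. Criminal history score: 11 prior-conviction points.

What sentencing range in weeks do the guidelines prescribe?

200-240 weeks

Base offense level for vandalism: 11.
A1 applies (level before this adjustment is 11 < 12, so +1): 11 + 1 = 12.
A2 applies: 12 + 3 = 15.
A3 applies: 15 + 4 = 19.
A4 applies (level before this adjustment is 19 ≥ 13, so +3): 19 + 3 = 22.
A5 applies: 22 − 3 = 19.
Final offense level: 19.
Criminal history: 11 prior points → Category 2 (7-11).
Level 19 falls in the 15-19 band.
Grid: Level 15-19 × Category 2 = 200-240 weeks.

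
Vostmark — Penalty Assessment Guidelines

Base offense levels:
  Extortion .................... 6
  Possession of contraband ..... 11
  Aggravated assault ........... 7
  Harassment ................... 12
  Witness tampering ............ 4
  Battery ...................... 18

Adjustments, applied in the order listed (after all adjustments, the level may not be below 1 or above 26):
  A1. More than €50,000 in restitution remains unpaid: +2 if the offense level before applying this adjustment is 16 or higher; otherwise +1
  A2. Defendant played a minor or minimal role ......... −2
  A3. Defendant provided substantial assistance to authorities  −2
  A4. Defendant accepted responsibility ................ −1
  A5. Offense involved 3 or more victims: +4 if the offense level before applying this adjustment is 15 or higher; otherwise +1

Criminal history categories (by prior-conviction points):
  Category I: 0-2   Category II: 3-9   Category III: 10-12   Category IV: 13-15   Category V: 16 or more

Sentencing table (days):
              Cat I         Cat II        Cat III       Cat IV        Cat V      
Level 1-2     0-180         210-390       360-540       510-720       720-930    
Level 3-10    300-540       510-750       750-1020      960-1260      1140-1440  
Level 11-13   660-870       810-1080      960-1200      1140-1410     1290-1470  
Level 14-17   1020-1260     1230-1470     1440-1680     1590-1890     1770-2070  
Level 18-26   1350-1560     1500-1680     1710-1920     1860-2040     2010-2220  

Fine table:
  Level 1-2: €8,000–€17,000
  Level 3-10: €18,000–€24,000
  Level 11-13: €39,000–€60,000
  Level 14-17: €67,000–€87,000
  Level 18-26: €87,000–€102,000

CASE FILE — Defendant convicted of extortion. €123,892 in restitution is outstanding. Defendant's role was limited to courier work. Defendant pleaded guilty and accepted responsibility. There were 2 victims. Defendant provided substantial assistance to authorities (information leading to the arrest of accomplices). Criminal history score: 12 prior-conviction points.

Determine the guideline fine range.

€8,000–€17,000

Base offense level for extortion: 6.
A1 applies (level before this adjustment is 6 < 16, so +1): 6 + 1 = 7.
A2 applies: 7 − 2 = 5.
A3 applies: 5 − 2 = 3.
A4 applies: 3 − 1 = 2.
Final offense level: 2.
Level 2 falls in the 1-2 band.
Fine table: Level 1-2 → €8,000–€17,000.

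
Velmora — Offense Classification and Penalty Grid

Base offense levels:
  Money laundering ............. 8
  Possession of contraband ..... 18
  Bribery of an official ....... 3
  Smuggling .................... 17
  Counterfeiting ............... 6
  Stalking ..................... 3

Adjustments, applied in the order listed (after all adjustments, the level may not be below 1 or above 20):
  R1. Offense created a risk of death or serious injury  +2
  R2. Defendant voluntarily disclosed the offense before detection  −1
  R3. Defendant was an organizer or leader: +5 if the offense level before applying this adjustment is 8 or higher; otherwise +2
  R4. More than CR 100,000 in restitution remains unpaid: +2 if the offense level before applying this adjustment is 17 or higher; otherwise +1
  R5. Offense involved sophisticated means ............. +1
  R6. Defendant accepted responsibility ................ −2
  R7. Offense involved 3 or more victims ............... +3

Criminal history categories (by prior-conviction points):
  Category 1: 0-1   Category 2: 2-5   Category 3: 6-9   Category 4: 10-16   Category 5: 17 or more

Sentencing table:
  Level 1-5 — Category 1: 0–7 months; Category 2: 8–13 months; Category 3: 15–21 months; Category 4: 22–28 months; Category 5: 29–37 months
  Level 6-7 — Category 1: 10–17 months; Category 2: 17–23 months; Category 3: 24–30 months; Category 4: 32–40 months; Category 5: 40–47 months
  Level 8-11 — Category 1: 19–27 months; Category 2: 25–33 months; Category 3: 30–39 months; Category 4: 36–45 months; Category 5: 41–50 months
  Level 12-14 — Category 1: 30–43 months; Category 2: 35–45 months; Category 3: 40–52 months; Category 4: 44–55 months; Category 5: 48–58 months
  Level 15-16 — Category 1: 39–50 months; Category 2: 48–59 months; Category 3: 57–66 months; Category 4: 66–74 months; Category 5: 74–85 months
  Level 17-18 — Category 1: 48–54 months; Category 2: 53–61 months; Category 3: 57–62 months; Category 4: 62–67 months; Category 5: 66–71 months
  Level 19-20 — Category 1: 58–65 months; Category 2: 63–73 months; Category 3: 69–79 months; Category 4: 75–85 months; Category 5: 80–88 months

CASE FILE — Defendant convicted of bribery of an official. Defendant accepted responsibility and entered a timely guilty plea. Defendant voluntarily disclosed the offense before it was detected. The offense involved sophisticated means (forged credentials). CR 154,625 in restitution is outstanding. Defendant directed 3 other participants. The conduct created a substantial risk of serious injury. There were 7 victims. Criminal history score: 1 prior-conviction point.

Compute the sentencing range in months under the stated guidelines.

Base offense level for bribery of an official: 3.
R1 applies: 3 + 2 = 5.
R2 applies: 5 − 1 = 4.
R3 applies (level before this adjustment is 4 < 8, so +2): 4 + 2 = 6.
R4 applies (level before this adjustment is 6 < 17, so +1): 6 + 1 = 7.
R5 applies: 7 + 1 = 8.
R6 applies: 8 − 2 = 6.
R7 applies: 6 + 3 = 9.
Final offense level: 9.
Criminal history: 1 prior point → Category 1 (0-1).
Level 9 falls in the 8-11 band.
Grid: Level 8-11 × Category 1 = 19-27 months.

19-27 months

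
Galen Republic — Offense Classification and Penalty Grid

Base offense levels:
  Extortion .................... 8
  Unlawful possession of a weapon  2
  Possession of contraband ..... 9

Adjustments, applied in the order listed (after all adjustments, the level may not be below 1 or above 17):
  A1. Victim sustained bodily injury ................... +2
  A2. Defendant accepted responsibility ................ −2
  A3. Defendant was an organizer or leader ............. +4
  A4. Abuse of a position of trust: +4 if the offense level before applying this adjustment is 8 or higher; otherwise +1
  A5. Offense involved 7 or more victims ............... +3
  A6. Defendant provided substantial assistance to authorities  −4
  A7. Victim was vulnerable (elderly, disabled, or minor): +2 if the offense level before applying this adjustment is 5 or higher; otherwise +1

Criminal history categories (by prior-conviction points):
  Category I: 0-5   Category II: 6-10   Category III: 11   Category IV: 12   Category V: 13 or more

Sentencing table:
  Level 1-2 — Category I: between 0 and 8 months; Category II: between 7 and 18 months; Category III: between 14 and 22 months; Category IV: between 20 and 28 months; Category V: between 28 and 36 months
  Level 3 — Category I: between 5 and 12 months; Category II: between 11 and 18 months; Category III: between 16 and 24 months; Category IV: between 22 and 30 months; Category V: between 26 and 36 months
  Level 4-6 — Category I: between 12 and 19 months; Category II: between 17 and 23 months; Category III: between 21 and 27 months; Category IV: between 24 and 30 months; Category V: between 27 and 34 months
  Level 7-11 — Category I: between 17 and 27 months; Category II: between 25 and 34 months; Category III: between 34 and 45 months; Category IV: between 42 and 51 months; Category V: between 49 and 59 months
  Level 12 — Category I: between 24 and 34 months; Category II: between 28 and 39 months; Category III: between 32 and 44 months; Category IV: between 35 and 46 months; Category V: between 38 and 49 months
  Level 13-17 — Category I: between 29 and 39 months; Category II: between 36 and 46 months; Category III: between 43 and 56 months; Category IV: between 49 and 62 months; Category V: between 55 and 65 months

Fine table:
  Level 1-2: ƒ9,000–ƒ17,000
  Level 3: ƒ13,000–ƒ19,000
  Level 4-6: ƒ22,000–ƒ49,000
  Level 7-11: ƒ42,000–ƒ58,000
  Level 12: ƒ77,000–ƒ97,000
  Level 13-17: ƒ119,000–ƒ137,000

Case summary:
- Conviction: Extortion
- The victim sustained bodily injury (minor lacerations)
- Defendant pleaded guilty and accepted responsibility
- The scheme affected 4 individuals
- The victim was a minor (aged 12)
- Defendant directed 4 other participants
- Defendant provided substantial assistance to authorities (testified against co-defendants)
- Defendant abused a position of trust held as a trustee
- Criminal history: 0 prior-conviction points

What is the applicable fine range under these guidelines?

ƒ119,000–ƒ137,000

Base offense level for extortion: 8.
A1 applies: 8 + 2 = 10.
A2 applies: 10 − 2 = 8.
A3 applies: 8 + 4 = 12.
A4 applies (level before this adjustment is 12 ≥ 8, so +4): 12 + 4 = 16.
A6 applies: 16 − 4 = 12.
A7 applies (level before this adjustment is 12 ≥ 5, so +2): 12 + 2 = 14.
Final offense level: 14.
Level 14 falls in the 13-17 band.
Fine table: Level 13-17 → ƒ119,000–ƒ137,000.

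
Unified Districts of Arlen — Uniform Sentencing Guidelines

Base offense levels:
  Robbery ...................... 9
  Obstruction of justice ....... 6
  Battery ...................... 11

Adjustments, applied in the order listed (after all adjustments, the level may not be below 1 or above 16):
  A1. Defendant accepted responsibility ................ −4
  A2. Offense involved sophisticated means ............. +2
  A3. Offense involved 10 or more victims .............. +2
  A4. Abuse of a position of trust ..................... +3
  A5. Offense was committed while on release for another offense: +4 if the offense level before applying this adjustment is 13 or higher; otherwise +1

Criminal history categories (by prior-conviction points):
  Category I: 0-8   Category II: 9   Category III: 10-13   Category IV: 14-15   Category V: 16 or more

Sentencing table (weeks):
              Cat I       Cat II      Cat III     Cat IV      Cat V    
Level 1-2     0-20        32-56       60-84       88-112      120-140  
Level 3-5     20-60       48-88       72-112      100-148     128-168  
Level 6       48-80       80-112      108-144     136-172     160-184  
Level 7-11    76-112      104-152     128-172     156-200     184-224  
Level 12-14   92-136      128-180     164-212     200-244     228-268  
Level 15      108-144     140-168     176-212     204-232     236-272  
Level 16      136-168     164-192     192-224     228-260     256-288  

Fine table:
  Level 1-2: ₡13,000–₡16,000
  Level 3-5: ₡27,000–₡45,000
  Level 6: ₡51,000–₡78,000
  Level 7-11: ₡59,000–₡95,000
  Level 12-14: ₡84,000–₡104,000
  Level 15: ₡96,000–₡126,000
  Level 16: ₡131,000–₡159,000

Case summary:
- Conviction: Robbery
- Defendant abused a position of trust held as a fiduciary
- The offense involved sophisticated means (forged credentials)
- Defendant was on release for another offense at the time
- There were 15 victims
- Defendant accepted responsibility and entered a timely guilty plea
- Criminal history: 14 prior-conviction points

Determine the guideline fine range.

₡84,000–₡104,000

Base offense level for robbery: 9.
A1 applies: 9 − 4 = 5.
A2 applies: 5 + 2 = 7.
A3 applies: 7 + 2 = 9.
A4 applies: 9 + 3 = 12.
A5 applies (level before this adjustment is 12 < 13, so +1): 12 + 1 = 13.
Final offense level: 13.
Level 13 falls in the 12-14 band.
Fine table: Level 12-14 → ₡84,000–₡104,000.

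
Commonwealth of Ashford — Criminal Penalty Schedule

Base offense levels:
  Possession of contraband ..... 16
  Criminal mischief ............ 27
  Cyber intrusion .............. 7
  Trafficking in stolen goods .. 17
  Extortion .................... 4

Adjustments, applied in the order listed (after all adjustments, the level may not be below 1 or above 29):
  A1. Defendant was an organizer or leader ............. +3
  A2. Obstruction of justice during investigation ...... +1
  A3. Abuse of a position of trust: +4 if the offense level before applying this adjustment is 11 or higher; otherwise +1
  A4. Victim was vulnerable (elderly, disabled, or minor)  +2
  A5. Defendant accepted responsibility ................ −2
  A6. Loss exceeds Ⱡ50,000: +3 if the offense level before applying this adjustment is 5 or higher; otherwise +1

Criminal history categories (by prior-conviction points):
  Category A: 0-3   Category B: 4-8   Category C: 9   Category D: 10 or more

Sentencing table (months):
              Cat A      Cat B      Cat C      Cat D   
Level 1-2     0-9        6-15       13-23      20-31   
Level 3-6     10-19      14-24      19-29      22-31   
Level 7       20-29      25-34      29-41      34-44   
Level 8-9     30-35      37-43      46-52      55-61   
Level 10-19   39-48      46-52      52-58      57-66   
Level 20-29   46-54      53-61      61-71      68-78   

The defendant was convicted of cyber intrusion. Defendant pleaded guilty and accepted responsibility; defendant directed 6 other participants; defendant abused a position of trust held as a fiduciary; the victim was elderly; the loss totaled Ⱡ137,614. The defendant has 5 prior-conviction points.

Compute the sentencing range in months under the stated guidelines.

46-52 months

Base offense level for cyber intrusion: 7.
A1 applies: 7 + 3 = 10.
A2 does not apply.
A3 applies (level before this adjustment is 10 < 11, so +1): 10 + 1 = 11.
A4 applies: 11 + 2 = 13.
A5 applies: 13 − 2 = 11.
A6 applies (level before this adjustment is 11 ≥ 5, so +3): 11 + 3 = 14.
Final offense level: 14.
Criminal history: 5 prior points → Category B (4-8).
Level 14 falls in the 10-19 band.
Grid: Level 10-19 × Category B = 46-52 months.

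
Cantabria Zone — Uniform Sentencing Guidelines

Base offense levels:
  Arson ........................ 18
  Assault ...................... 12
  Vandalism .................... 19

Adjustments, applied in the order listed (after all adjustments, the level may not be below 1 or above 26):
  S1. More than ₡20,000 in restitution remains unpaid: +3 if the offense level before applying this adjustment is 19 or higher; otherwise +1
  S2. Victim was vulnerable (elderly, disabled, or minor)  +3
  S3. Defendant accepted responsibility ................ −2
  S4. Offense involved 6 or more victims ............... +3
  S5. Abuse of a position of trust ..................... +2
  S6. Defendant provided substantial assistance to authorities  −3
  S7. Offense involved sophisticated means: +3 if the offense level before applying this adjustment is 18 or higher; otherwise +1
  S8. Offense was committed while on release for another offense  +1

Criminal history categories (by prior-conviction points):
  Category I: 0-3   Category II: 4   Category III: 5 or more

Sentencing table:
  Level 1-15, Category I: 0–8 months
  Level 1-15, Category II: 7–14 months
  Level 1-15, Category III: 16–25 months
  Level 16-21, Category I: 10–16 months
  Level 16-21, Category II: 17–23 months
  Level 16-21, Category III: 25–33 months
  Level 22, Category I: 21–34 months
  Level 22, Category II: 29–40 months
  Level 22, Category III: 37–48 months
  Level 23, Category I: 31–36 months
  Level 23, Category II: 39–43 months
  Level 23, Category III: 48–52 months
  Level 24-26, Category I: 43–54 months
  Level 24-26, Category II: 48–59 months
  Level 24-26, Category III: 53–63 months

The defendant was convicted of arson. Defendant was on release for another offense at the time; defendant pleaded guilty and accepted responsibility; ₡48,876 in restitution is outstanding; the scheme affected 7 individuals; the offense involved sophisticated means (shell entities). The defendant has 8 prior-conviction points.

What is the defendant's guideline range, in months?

Base offense level for arson: 18.
S1 applies (level before this adjustment is 18 < 19, so +1): 18 + 1 = 19.
S2 does not apply.
S3 applies: 19 − 2 = 17.
S4 applies: 17 + 3 = 20.
S6 does not apply.
S7 applies (level before this adjustment is 20 ≥ 18, so +3): 20 + 3 = 23.
S8 applies: 23 + 1 = 24.
Final offense level: 24.
Criminal history: 8 prior points → Category III (5+).
Level 24 falls in the 24-26 band.
Grid: Level 24-26 × Category III = 53-63 months.

53-63 months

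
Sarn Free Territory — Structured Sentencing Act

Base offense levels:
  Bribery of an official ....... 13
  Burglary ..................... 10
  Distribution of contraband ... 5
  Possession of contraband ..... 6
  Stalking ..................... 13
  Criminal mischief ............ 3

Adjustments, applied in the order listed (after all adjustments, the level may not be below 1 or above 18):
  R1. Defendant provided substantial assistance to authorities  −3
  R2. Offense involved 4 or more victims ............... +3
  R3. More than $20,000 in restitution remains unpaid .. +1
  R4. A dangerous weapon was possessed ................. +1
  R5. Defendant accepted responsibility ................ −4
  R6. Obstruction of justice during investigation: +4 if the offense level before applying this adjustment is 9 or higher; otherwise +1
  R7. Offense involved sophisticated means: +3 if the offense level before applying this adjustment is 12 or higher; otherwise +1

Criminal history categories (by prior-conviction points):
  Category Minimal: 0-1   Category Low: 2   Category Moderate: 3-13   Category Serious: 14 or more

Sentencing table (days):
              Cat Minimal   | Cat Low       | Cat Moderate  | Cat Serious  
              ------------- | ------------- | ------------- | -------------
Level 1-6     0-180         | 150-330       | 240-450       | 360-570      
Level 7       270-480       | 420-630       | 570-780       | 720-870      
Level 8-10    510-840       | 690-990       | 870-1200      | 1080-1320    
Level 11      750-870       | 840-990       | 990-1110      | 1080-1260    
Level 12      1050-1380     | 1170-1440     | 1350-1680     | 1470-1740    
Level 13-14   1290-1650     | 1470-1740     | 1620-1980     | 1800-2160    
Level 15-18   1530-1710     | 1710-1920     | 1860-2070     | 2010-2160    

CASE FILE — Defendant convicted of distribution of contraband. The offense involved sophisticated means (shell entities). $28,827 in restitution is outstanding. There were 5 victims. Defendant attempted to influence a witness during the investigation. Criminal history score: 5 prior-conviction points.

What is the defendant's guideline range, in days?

1860-2070 days

Base offense level for distribution of contraband: 5.
R2 applies: 5 + 3 = 8.
R3 applies: 8 + 1 = 9.
R4 does not apply.
R6 applies (level before this adjustment is 9 ≥ 9, so +4): 9 + 4 = 13.
R7 applies (level before this adjustment is 13 ≥ 12, so +3): 13 + 3 = 16.
Final offense level: 16.
Criminal history: 5 prior points → Category Moderate (3-13).
Level 16 falls in the 15-18 band.
Grid: Level 15-18 × Category Moderate = 1860-2070 days.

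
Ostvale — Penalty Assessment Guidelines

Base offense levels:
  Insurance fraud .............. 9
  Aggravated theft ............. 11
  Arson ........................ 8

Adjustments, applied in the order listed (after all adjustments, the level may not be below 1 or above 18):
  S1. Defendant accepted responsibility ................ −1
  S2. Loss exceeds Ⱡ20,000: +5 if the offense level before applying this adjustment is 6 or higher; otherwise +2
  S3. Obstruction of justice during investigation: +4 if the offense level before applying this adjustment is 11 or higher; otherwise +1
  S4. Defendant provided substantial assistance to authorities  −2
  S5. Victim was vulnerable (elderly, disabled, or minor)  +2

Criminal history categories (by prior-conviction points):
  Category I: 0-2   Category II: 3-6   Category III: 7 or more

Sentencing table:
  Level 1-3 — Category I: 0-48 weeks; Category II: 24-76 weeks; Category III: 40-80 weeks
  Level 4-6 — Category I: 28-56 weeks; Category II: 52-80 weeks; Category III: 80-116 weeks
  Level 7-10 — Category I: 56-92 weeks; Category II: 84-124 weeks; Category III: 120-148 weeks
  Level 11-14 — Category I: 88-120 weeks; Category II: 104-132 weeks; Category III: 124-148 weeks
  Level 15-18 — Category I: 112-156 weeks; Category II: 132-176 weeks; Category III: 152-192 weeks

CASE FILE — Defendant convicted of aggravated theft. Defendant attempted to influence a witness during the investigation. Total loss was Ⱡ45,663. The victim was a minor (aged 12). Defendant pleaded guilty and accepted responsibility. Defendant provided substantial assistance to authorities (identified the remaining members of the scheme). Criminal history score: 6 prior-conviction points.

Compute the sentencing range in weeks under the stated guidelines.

132-176 weeks

Base offense level for aggravated theft: 11.
S1 applies: 11 − 1 = 10.
S2 applies (level before this adjustment is 10 ≥ 6, so +5): 10 + 5 = 15.
S3 applies (level before this adjustment is 15 ≥ 11, so +4): 15 + 4 = 19.
S4 applies: 19 − 2 = 17.
S5 applies: 17 + 2 = 19.
Level 19 exceeds the maximum of 18; capped at 18.
Final offense level: 18.
Criminal history: 6 prior points → Category II (3-6).
Level 18 falls in the 15-18 band.
Grid: Level 15-18 × Category II = 132-176 weeks.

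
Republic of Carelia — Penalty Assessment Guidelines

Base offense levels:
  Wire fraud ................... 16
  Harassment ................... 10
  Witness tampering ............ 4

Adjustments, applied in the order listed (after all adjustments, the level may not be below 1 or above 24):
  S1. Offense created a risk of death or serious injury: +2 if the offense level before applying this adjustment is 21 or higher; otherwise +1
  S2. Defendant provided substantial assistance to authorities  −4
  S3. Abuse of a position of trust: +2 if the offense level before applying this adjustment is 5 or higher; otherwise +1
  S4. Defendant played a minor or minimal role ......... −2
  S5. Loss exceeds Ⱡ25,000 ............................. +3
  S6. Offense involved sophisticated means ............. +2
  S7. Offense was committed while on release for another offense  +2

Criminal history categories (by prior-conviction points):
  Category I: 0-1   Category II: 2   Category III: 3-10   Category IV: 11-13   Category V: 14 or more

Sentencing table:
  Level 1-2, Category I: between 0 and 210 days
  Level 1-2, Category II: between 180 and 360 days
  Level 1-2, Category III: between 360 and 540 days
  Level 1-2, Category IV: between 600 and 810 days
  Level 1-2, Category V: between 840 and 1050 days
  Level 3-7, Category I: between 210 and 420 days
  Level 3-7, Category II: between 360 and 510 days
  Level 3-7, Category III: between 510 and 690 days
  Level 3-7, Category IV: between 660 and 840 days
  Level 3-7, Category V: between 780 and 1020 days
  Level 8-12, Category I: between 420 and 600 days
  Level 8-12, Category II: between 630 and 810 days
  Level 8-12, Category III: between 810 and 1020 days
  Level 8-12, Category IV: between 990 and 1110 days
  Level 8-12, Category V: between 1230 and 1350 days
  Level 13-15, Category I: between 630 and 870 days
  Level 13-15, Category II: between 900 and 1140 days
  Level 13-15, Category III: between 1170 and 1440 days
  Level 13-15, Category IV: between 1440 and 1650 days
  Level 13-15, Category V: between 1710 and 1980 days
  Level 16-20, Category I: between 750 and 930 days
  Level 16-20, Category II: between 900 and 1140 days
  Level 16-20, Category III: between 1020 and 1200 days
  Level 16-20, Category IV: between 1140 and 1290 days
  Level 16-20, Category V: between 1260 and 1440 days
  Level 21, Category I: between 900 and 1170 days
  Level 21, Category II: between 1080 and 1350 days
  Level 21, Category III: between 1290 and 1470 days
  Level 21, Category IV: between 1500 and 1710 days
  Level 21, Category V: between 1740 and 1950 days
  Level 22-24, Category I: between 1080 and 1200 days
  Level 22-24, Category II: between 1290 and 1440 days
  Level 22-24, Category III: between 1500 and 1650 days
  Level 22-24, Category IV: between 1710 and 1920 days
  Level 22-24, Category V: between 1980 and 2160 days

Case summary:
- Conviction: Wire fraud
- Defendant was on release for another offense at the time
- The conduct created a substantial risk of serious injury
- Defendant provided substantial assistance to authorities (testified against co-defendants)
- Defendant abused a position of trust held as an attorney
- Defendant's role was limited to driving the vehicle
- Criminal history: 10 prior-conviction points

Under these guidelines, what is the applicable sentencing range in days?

1170-1440 days

Base offense level for wire fraud: 16.
S1 applies (level before this adjustment is 16 < 21, so +1): 16 + 1 = 17.
S2 applies: 17 − 4 = 13.
S3 applies (level before this adjustment is 13 ≥ 5, so +2): 13 + 2 = 15.
S4 applies: 15 − 2 = 13.
S5 does not apply.
S6 does not apply.
S7 applies: 13 + 2 = 15.
Final offense level: 15.
Criminal history: 10 prior points → Category III (3-10).
Level 15 falls in the 13-15 band.
Grid: Level 13-15 × Category III = 1170-1440 days.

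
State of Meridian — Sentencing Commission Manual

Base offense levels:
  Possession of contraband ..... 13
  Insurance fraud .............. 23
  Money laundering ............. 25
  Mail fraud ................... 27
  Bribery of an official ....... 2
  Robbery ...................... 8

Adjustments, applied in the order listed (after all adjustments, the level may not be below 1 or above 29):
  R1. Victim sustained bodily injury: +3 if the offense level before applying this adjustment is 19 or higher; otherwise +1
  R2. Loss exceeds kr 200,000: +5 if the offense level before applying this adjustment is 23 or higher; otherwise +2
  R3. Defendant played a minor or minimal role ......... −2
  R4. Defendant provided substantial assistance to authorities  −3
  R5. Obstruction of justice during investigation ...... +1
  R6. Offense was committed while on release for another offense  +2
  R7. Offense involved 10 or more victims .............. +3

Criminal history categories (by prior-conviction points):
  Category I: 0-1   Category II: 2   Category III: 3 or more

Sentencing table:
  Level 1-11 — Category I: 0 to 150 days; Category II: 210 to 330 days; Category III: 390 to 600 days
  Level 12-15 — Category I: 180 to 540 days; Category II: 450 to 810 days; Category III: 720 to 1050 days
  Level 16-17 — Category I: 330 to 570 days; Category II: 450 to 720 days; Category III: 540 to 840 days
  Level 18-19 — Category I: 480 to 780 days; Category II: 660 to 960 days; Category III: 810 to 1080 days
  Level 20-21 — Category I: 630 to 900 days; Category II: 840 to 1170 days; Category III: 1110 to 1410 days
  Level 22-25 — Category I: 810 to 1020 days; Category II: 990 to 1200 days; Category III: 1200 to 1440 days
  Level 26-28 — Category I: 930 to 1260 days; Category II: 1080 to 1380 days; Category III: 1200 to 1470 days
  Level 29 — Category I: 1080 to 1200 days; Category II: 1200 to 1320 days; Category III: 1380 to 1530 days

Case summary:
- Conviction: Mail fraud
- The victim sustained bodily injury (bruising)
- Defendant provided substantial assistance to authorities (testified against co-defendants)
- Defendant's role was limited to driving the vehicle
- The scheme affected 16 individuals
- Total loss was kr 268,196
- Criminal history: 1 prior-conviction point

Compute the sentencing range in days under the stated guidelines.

1080-1200 days

Base offense level for mail fraud: 27.
R1 applies (level before this adjustment is 27 ≥ 19, so +3): 27 + 3 = 30.
R2 applies (level before this adjustment is 30 ≥ 23, so +5): 30 + 5 = 35.
R3 applies: 35 − 2 = 33.
R4 applies: 33 − 3 = 30.
R7 applies: 30 + 3 = 33.
Level 33 exceeds the maximum of 29; capped at 29.
Final offense level: 29.
Criminal history: 1 prior point → Category I (0-1).
Level 29 falls in the 29 band.
Grid: Level 29 × Category I = 1080-1200 days.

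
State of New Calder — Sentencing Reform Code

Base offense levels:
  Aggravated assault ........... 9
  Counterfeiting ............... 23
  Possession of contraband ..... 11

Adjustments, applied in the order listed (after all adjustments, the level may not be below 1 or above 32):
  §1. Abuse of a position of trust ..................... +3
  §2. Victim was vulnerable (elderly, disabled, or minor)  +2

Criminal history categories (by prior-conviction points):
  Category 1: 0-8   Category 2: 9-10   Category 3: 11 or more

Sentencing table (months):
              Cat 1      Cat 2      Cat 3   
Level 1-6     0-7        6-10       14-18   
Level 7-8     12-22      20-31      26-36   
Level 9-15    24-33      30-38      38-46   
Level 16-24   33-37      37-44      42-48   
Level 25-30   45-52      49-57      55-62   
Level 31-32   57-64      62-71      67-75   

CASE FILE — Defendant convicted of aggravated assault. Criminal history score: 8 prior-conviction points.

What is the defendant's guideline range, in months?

Base offense level for aggravated assault: 9.
Final offense level: 9.
Criminal history: 8 prior points → Category 1 (0-8).
Level 9 falls in the 9-15 band.
Grid: Level 9-15 × Category 1 = 24-33 months.

24-33 months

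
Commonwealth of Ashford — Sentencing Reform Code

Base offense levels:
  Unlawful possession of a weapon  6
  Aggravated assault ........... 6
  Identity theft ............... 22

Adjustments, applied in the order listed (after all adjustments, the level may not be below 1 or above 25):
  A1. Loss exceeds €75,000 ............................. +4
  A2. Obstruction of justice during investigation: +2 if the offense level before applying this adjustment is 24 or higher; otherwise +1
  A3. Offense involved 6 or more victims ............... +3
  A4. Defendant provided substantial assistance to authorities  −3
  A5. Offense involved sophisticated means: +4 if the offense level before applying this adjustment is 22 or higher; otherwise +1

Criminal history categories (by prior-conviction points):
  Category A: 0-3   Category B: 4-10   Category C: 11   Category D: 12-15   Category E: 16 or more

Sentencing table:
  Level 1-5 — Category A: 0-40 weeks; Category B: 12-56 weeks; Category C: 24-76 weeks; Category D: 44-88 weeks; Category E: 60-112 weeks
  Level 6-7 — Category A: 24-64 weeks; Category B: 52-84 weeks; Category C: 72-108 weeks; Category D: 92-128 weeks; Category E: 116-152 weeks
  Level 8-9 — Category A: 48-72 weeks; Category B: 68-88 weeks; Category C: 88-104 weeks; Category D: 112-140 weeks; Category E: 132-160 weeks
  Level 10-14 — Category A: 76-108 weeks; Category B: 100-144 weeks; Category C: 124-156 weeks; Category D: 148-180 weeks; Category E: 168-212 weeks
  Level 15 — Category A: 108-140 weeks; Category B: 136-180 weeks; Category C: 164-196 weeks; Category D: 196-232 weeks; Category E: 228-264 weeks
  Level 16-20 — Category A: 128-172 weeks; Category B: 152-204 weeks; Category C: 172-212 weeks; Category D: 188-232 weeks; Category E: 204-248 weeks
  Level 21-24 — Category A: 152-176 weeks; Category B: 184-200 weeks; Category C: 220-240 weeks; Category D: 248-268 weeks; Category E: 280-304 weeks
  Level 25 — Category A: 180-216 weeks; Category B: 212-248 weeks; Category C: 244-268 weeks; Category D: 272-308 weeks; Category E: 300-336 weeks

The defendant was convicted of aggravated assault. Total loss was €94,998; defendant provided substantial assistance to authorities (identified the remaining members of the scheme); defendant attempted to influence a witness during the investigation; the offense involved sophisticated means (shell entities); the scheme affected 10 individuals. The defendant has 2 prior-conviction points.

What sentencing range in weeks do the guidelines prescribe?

Base offense level for aggravated assault: 6.
A1 applies: 6 + 4 = 10.
A2 applies (level before this adjustment is 10 < 24, so +1): 10 + 1 = 11.
A3 applies: 11 + 3 = 14.
A4 applies: 14 − 3 = 11.
A5 applies (level before this adjustment is 11 < 22, so +1): 11 + 1 = 12.
Final offense level: 12.
Criminal history: 2 prior points → Category A (0-3).
Level 12 falls in the 10-14 band.
Grid: Level 10-14 × Category A = 76-108 weeks.

76-108 weeks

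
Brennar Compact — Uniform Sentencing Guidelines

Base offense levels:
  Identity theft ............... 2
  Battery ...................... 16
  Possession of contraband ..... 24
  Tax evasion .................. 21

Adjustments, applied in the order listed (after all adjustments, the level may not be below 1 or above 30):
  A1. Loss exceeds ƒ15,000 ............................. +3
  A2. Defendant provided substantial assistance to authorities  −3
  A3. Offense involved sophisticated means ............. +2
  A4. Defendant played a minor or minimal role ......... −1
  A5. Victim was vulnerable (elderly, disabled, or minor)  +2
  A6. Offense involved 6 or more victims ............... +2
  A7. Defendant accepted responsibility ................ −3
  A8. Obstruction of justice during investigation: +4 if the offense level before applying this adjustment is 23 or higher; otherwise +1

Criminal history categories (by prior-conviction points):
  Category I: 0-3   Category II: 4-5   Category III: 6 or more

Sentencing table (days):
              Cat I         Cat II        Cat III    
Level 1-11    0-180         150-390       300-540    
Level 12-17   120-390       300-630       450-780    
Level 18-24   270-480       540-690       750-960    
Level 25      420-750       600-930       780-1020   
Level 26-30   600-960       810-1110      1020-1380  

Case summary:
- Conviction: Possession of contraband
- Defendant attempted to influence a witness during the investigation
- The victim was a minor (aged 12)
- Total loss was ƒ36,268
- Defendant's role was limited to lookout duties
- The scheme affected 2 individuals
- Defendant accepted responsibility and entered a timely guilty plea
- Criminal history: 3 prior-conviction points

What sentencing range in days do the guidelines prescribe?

Base offense level for possession of contraband: 24.
A1 applies: 24 + 3 = 27.
A2 does not apply.
A4 applies: 27 − 1 = 26.
A5 applies: 26 + 2 = 28.
A6 does not apply.
A7 applies: 28 − 3 = 25.
A8 applies (level before this adjustment is 25 ≥ 23, so +4): 25 + 4 = 29.
Final offense level: 29.
Criminal history: 3 prior points → Category I (0-3).
Level 29 falls in the 26-30 band.
Grid: Level 26-30 × Category I = 600-960 days.

600-960 days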